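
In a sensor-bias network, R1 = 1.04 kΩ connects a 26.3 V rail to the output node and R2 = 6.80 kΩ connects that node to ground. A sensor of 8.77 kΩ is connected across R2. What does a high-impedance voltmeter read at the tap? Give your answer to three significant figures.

The load sits in parallel with R2: R2‖R_L = (6.80 × 8.77) / (6.80 + 8.77) = 3.830 kΩ.
V_out = 26.3 × 3.830 / (1.04 + 3.830) = 26.3 × 3.830/4.870 = 20.7 V.

V_out ≈ 20.7 V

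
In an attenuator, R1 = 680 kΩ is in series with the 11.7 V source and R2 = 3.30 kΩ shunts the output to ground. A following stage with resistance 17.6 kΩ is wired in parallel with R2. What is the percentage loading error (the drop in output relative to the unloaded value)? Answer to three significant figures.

The divider's output (Thévenin) resistance is R1‖R2 = 3.284 kΩ.
Fractional drop under load = R_th/(R_th + R_L) = 3.284 / (3.284 + 17.6) = 0.1573.
So the output falls by 15.7 %.

15.7 %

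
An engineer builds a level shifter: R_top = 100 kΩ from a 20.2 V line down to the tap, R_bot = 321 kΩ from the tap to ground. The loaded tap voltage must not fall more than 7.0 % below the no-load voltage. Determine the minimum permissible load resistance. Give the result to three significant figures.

Output resistance R_th = R_top‖R_bot = (100 × 321)/421.0 = 76.25 kΩ.
The fractional drop is R_th/(R_th + R_L); requiring this ≤ 0.0700 gives R_L ≥ R_th(1/0.0700 − 1) = 76.25 × 13.29 = 1.01 MΩ.

R_L(min) ≈ 1.01 MΩ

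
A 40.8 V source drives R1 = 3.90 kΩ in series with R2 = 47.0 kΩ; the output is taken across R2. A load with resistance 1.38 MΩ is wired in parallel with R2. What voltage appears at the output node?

V_out ≈ 37.6 V

The load sits in parallel with R2: R2‖R_L = (47.0 × 1380) / (47.0 + 1380) = 45.45 kΩ.
V_out = 40.8 × 45.45 / (3.90 + 45.45) = 40.8 × 45.45/49.35 = 37.6 V.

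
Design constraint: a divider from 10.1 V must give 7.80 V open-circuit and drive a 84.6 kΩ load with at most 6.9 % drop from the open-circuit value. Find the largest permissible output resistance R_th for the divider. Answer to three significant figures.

R_th ≤ 6.27 kΩ

Loading drop = R_th/(R_th + R_L) ≤ 0.0690, so R_th ≤ R_L · ε/(1−ε) = 84.6 kΩ × 0.0690/0.9310 = 6.27 kΩ.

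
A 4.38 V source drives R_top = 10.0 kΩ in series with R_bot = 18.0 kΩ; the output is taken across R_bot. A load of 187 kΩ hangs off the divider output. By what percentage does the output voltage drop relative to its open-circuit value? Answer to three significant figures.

3.32 %

The divider's output (Thévenin) resistance is R_top‖R_bot = 6.429 kΩ.
Fractional drop under load = R_th/(R_th + R_L) = 6.429 / (6.429 + 187) = 0.03323.
So the output falls by 3.32 %.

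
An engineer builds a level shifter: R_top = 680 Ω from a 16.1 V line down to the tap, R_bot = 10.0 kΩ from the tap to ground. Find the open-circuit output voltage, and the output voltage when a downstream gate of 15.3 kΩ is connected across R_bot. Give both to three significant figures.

Open-circuit: V = 16.1 × 10000/(680 + 10000) = 15.1 V.
With the load, R_bot becomes R_bot‖R_L = 6047 Ω, so V = 16.1 × 6047/6727 = 14.5 V.

Unloaded: 15.1 V; loaded: 14.5 V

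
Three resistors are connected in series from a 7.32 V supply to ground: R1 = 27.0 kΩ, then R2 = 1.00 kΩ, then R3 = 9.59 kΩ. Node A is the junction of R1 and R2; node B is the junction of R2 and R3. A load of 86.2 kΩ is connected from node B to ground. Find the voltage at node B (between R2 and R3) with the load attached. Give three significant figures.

At node B, R3 is in parallel with the load: R3‖R_L = 8.630 kΩ.
Below node A the resistance is R2 + (R3‖R_L) = 9.630 kΩ, so V_A = 7.32 × 9.630/36.63 = 1.924 V.
Then V_B = V_A × (R3‖R_L)/(R2 + R3‖R_L) = 1.924 × 8.630/9.630 = 1.72 V.

V ≈ 1.72 V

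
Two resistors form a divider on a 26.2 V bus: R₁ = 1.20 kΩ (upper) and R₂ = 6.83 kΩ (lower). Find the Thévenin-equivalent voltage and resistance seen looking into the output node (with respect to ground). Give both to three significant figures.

V_th is the open-circuit tap voltage: 26.2 × 6.83/(1.20 + 6.83) = 22.3 V.
With the supply zeroed, R₁ and R₂ appear in parallel from the tap: R_th = R₁‖R₂ = (1.20 × 6.83)/8.030 = 1.02 kΩ.

V_th = 22.3 V, R_th = 1.02 kΩ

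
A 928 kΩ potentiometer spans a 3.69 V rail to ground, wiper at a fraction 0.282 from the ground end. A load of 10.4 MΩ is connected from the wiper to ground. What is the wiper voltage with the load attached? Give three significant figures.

V ≈ 1.02 V

The wiper splits the pot into (1−α)R = 666.3 kΩ above and αR = 261.7 kΩ below.
Lower section ‖ load = 255.3 kΩ.
V_wiper = 3.69 × 255.3/(666.3 + 255.3) = 1.02 V.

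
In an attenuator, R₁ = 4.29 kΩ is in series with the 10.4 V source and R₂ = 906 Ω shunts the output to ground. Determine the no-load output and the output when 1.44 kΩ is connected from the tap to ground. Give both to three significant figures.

Unloaded: 1.81 V; loaded: 1.19 V

Open-circuit: V = 10.4 × 906/(4290 + 906) = 1.81 V.
With the load, R₂ becomes R₂‖R_L = 556.1 Ω, so V = 10.4 × 556.1/4846 = 1.19 V.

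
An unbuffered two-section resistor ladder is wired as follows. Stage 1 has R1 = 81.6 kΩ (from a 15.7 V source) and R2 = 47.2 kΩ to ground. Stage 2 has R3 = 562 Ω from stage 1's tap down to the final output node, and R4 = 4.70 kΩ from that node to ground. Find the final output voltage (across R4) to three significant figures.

Stage 2 presents R3+R4 = 5262 Ω as a load on stage 1's tap.
Stage 1's lower leg becomes R2‖(R3+R4) = 4734 Ω, so V_mid = 15.7 × 4734/86330 = 0.8609 V.
Stage 2 is itself unloaded: V_out = V_mid × R4/(R3+R4) = 0.8609 × 4700/5262 = 0.769 V.

V_out ≈ 0.769 V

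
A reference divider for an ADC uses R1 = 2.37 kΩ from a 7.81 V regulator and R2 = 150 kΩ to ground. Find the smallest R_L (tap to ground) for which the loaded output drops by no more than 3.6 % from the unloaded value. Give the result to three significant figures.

Output resistance R_th = R1‖R2 = (2.37 × 150)/152.4 = 2.333 kΩ.
The fractional drop is R_th/(R_th + R_L); requiring this ≤ 0.0360 gives R_L ≥ R_th(1/0.0360 − 1) = 2.333 × 26.78 = 62.5 kΩ.

R_L(min) ≈ 62.5 kΩ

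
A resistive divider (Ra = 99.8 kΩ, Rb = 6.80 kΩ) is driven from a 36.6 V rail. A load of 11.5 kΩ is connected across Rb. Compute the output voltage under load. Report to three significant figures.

V_out ≈ 1.50 V

The load sits in parallel with Rb: Rb‖R_L = (6.80 × 11.5) / (6.80 + 11.5) = 4.273 kΩ.
V_out = 36.6 × 4.273 / (99.8 + 4.273) = 36.6 × 4.273/104.1 = 1.50 V.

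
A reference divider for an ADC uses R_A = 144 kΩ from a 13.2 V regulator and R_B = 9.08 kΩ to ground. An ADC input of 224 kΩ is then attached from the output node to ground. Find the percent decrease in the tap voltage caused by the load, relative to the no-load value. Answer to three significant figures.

The divider's output (Thévenin) resistance is R_A‖R_B = 8.541 kΩ.
Fractional drop under load = R_th/(R_th + R_L) = 8.541 / (8.541 + 224) = 0.03673.
So the output falls by 3.67 %.

3.67 %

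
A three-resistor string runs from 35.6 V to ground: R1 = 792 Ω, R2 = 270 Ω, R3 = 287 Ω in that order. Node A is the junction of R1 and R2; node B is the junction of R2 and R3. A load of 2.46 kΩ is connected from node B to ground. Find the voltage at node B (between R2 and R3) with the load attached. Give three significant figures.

At node B, R3 is in parallel with the load: R3‖R_L = 257.0 Ω.
Below node A the resistance is R2 + (R3‖R_L) = 527.0 Ω, so V_A = 35.6 × 527.0/1319 = 14.22 V.
Then V_B = V_A × (R3‖R_L)/(R2 + R3‖R_L) = 14.22 × 257.0/527.0 = 6.94 V.

V ≈ 6.94 V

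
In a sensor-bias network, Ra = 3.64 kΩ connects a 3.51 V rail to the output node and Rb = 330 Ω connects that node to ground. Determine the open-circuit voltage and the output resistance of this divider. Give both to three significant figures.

V_th is the open-circuit tap voltage: 3.51 × 330/(3640 + 330) = 0.292 V.
With the supply zeroed, Ra and Rb appear in parallel from the tap: R_th = Ra‖Rb = (3640 × 330)/3970 = 303 Ω.

V_th = 0.292 V, R_th = 303 Ω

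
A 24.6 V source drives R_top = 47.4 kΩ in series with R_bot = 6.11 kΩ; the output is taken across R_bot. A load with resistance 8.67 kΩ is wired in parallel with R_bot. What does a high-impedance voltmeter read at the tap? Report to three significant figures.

V_out ≈ 1.73 V

The load sits in parallel with R_bot: R_bot‖R_L = (6.11 × 8.67) / (6.11 + 8.67) = 3.584 kΩ.
V_out = 24.6 × 3.584 / (47.4 + 3.584) = 24.6 × 3.584/50.98 = 1.73 V.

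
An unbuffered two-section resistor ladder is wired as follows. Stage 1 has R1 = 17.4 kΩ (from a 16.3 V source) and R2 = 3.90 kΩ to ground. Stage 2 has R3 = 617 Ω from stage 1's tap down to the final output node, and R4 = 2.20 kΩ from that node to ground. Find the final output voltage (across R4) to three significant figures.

Stage 2 presents R3+R4 = 2817 Ω as a load on stage 1's tap.
Stage 1's lower leg becomes R2‖(R3+R4) = 1636 Ω, so V_mid = 16.3 × 1636/19040 = 1.401 V.
Stage 2 is itself unloaded: V_out = V_mid × R4/(R3+R4) = 1.401 × 2200/2817 = 1.09 V.

V_out ≈ 1.09 V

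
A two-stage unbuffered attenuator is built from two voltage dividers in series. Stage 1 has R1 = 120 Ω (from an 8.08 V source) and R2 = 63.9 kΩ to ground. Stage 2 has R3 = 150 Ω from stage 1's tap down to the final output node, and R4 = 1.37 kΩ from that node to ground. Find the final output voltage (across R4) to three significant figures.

V_out ≈ 6.74 V

Stage 2 presents R3+R4 = 1520 Ω as a load on stage 1's tap.
Stage 1's lower leg becomes R2‖(R3+R4) = 1485 Ω, so V_mid = 8.08 × 1485/1605 = 7.476 V.
Stage 2 is itself unloaded: V_out = V_mid × R4/(R3+R4) = 7.476 × 1370/1520 = 6.74 V.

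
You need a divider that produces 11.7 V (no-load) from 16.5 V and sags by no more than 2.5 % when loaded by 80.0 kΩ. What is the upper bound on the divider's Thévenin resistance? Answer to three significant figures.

Loading drop = R_th/(R_th + R_L) ≤ 0.0250, so R_th ≤ R_L · ε/(1−ε) = 80.0 kΩ × 0.0250/0.9750 = 2.05 kΩ.

R_th ≤ 2.05 kΩ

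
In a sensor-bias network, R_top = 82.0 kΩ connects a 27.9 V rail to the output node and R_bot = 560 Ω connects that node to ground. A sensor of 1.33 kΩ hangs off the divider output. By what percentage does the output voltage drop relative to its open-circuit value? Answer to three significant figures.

The divider's output (Thévenin) resistance is R_top‖R_bot = 556.2 Ω.
Fractional drop under load = R_th/(R_th + R_L) = 556.2 / (556.2 + 1330) = 0.2949.
So the output falls by 29.5 %.

29.5 %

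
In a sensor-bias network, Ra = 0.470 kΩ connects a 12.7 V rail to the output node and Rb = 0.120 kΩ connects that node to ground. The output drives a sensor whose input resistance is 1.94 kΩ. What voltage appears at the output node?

The load sits in parallel with Rb: Rb‖R_L = (120 × 1940) / (120 + 1940) = 113.0 Ω.
V_out = 12.7 × 113.0 / (470 + 113.0) = 12.7 × 113.0/583.0 = 2.46 V.
(Unloaded it would have been 2.58 V.)

V_out ≈ 2.46 V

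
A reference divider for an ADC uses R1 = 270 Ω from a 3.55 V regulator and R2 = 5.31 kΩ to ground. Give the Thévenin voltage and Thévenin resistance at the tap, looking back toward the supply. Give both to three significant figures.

V_th = 3.38 V, R_th = 257 Ω

V_th is the open-circuit tap voltage: 3.55 × 5310/(270 + 5310) = 3.38 V.
With the supply zeroed, R1 and R2 appear in parallel from the tap: R_th = R1‖R2 = (270 × 5310)/5580 = 257 Ω.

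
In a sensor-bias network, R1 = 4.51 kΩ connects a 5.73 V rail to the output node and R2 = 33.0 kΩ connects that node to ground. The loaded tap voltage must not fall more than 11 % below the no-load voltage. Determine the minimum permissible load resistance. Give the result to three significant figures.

Output resistance R_th = R1‖R2 = (4.51 × 33.0)/37.51 = 3.968 kΩ.
The fractional drop is R_th/(R_th + R_L); requiring this ≤ 0.110 gives R_L ≥ R_th(1/0.110 − 1) = 3.968 × 8.091 = 32.1 kΩ.

R_L(min) ≈ 32.1 kΩ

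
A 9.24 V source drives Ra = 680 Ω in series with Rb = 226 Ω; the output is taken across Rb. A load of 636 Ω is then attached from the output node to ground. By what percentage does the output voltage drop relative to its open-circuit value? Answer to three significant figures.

Unloaded V = 9.24 × 226/906.0 = 2.305 V.
Loaded: Rb‖R_L = 166.7 Ω, giving V = 9.24 × 166.7/846.7 = 1.820 V.
Drop = (2.305 − 1.820) / 2.305 = 21.1 %.

21.1 %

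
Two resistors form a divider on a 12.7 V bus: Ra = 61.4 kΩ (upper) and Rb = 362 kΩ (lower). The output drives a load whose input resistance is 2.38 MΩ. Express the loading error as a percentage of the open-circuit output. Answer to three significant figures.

2.16 %

The divider's output (Thévenin) resistance is Ra‖Rb = 52.50 kΩ.
Fractional drop under load = R_th/(R_th + R_L) = 52.50 / (52.50 + 2380) = 0.02158.
So the output falls by 2.16 %.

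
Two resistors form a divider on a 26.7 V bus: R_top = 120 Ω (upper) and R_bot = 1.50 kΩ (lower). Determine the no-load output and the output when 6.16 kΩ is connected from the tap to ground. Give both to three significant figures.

Open-circuit: V = 26.7 × 1500/(120 + 1500) = 24.7 V.
With the load, R_bot becomes R_bot‖R_L = 1206 Ω, so V = 26.7 × 1206/1326 = 24.3 V.

Unloaded: 24.7 V; loaded: 24.3 V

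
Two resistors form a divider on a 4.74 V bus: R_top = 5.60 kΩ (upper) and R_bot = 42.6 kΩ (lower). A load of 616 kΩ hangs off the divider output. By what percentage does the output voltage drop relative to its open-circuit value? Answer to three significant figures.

The divider's output (Thévenin) resistance is R_top‖R_bot = 4.949 kΩ.
Fractional drop under load = R_th/(R_th + R_L) = 4.949 / (4.949 + 616) = 0.007971.
So the output falls by 0.797 %.

0.797 %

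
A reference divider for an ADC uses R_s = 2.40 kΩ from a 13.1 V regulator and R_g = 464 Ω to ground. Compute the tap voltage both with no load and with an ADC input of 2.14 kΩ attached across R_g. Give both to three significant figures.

Open-circuit: V = 13.1 × 464/(2400 + 464) = 2.12 V.
With the load, R_g becomes R_g‖R_L = 381.3 Ω, so V = 13.1 × 381.3/2781 = 1.80 V.

Unloaded: 2.12 V; loaded: 1.80 V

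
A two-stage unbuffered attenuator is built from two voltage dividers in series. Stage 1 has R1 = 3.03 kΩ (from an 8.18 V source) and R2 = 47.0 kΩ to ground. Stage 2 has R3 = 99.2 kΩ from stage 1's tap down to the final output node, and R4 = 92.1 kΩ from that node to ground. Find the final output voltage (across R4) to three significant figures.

V_out ≈ 3.65 V

Stage 2 presents R3+R4 = 191.3 kΩ as a load on stage 1's tap.
Stage 1's lower leg becomes R2‖(R3+R4) = 37.73 kΩ, so V_mid = 8.18 × 37.73/40.76 = 7.572 V.
Stage 2 is itself unloaded: V_out = V_mid × R4/(R3+R4) = 7.572 × 92.1/191.3 = 3.65 V.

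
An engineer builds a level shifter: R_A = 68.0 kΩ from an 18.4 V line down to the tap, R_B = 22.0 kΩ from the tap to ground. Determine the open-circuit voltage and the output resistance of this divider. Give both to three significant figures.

V_th = 4.50 V, R_th = 16.6 kΩ

V_th is the open-circuit tap voltage: 18.4 × 22.0/(68.0 + 22.0) = 4.50 V.
With the supply zeroed, R_A and R_B appear in parallel from the tap: R_th = R_A‖R_B = (68.0 × 22.0)/90.00 = 16.6 kΩ.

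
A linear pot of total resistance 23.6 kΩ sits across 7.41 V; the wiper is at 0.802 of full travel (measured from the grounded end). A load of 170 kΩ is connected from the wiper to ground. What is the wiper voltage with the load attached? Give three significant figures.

V ≈ 5.81 V

The wiper splits the pot into (1−α)R = 4.673 kΩ above and αR = 18.93 kΩ below.
Lower section ‖ load = 17.03 kΩ.
V_wiper = 7.41 × 17.03/(4.673 + 17.03) = 5.81 V.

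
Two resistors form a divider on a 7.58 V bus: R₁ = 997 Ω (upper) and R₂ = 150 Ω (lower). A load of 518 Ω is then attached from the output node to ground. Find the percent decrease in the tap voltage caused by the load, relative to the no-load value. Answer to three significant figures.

The divider's output (Thévenin) resistance is R₁‖R₂ = 130.4 Ω.
Fractional drop under load = R_th/(R_th + R_L) = 130.4 / (130.4 + 518) = 0.2011.
So the output falls by 20.1 %.

20.1 %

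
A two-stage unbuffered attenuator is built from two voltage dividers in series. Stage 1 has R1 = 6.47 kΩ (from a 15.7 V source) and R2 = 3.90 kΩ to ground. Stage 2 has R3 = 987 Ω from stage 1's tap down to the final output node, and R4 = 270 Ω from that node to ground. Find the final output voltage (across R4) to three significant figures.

Stage 2 presents R3+R4 = 1257 Ω as a load on stage 1's tap.
Stage 1's lower leg becomes R2‖(R3+R4) = 950.6 Ω, so V_mid = 15.7 × 950.6/7421 = 2.011 V.
Stage 2 is itself unloaded: V_out = V_mid × R4/(R3+R4) = 2.011 × 270/1257 = 0.432 V.

V_out ≈ 0.432 V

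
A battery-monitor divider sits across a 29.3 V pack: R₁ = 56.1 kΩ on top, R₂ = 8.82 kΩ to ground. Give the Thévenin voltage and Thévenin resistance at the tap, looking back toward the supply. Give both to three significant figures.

V_th is the open-circuit tap voltage: 29.3 × 8.82/(56.1 + 8.82) = 3.98 V.
With the supply zeroed, R₁ and R₂ appear in parallel from the tap: R_th = R₁‖R₂ = (56.1 × 8.82)/64.92 = 7.62 kΩ.

V_th = 3.98 V, R_th = 7.62 kΩ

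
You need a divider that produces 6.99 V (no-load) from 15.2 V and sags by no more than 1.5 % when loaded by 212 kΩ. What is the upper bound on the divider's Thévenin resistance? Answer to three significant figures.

Loading drop = R_th/(R_th + R_L) ≤ 0.0150, so R_th ≤ R_L · ε/(1−ε) = 212 kΩ × 0.0150/0.9850 = 3.23 kΩ.
(Any R1, R2 with R2/(R1+R2) = 0.460 and R1‖R2 ≤ 3.23 kΩ will meet the spec.)

R_th ≤ 3.23 kΩ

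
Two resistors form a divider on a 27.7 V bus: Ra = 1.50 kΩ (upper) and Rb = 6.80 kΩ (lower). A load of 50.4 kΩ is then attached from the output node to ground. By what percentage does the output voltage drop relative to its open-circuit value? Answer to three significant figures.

2.38 %

The divider's output (Thévenin) resistance is Ra‖Rb = 1.229 kΩ.
Fractional drop under load = R_th/(R_th + R_L) = 1.229 / (1.229 + 50.4) = 0.02380.
So the output falls by 2.38 %.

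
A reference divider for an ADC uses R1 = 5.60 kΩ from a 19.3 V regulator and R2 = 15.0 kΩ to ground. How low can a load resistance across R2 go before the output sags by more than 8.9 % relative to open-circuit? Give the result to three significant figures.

R_L(min) ≈ 41.7 kΩ

Output resistance R_th = R1‖R2 = (5.60 × 15.0)/20.60 = 4.078 kΩ.
The fractional drop is R_th/(R_th + R_L); requiring this ≤ 0.0890 gives R_L ≥ R_th(1/0.0890 − 1) = 4.078 × 10.24 = 41.7 kΩ.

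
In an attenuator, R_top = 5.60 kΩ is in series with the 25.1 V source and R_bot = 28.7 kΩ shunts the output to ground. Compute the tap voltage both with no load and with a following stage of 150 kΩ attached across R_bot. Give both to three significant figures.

Unloaded: 21.0 V; loaded: 20.4 V

Open-circuit: V = 25.1 × 28.7/(5.60 + 28.7) = 21.0 V.
With the load, R_bot becomes R_bot‖R_L = 24.09 kΩ, so V = 25.1 × 24.09/29.69 = 20.4 V.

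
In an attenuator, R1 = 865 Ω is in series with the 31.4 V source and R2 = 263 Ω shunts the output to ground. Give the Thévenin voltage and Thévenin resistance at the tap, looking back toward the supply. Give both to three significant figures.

V_th is the open-circuit tap voltage: 31.4 × 263/(865 + 263) = 7.32 V.
With the supply zeroed, R1 and R2 appear in parallel from the tap: R_th = R1‖R2 = (865 × 263)/1128 = 202 Ω.

V_th = 7.32 V, R_th = 202 Ω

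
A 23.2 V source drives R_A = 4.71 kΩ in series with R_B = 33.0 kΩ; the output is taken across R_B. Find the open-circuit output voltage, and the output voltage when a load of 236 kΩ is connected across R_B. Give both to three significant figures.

Unloaded: 20.3 V; loaded: 20.0 V

Open-circuit: V = 23.2 × 33.0/(4.71 + 33.0) = 20.3 V.
With the load, R_B becomes R_B‖R_L = 28.95 kΩ, so V = 23.2 × 28.95/33.66 = 20.0 V.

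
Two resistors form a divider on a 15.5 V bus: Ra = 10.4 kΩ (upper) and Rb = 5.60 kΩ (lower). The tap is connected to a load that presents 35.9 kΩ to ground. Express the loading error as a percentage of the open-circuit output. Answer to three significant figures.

9.21 %

Unloaded V = 15.5 × 5.60/16.00 = 5.4250 V.
Loaded: Rb‖R_L = 4.844 kΩ, giving V = 15.5 × 4.844/15.24 = 4.9256 V.
Drop = (5.4250 − 4.9256) / 5.4250 = 9.21 %.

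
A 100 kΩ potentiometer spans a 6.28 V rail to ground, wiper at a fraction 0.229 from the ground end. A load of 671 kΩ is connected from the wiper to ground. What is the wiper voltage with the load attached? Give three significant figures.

The wiper splits the pot into (1−α)R = 77.10 kΩ above and αR = 22.90 kΩ below.
Lower section ‖ load = 22.14 kΩ.
V_wiper = 6.28 × 22.14/(77.10 + 22.14) = 1.40 V.

V ≈ 1.40 V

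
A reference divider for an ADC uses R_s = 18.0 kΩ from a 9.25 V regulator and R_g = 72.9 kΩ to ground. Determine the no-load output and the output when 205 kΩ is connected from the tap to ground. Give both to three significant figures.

Open-circuit: V = 9.25 × 72.9/(18.0 + 72.9) = 7.42 V.
With the load, R_g becomes R_g‖R_L = 53.78 kΩ, so V = 9.25 × 53.78/71.78 = 6.93 V.

Unloaded: 7.42 V; loaded: 6.93 V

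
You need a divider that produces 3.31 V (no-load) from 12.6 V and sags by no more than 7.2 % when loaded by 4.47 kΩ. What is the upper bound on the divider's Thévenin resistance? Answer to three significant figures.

R_th ≤ 347 Ω

Loading drop = R_th/(R_th + R_L) ≤ 0.0720, so R_th ≤ R_L · ε/(1−ε) = 4.47 kΩ × 0.0720/0.9280 = 347 Ω.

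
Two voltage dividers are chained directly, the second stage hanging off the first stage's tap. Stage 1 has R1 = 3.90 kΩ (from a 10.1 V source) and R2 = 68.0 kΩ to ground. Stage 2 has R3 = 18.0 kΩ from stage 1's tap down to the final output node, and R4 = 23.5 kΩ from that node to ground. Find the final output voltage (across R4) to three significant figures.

V_out ≈ 4.97 V

Stage 2 presents R3+R4 = 41.50 kΩ as a load on stage 1's tap.
Stage 1's lower leg becomes R2‖(R3+R4) = 25.77 kΩ, so V_mid = 10.1 × 25.77/29.67 = 8.772 V.
Stage 2 is itself unloaded: V_out = V_mid × R4/(R3+R4) = 8.772 × 23.5/41.50 = 4.97 V.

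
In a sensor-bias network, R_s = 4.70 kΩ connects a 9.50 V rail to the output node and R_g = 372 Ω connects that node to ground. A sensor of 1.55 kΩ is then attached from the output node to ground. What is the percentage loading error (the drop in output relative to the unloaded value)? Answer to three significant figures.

18.2 %

The divider's output (Thévenin) resistance is R_s‖R_g = 344.7 Ω.
Fractional drop under load = R_th/(R_th + R_L) = 344.7 / (344.7 + 1550) = 0.1819.
So the output falls by 18.2 %.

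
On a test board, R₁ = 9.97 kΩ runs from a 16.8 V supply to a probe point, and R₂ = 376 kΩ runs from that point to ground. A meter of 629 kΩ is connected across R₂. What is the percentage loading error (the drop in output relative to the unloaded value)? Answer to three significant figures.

1.52 %

The divider's output (Thévenin) resistance is R₁‖R₂ = 9.712 kΩ.
Fractional drop under load = R_th/(R_th + R_L) = 9.712 / (9.712 + 629) = 0.01521.
So the output falls by 1.52 %.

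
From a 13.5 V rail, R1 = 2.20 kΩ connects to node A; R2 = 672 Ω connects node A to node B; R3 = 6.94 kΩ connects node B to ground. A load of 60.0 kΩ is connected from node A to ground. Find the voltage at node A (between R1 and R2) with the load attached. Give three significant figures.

V ≈ 10.2 V

Below node A the series string R2+R3 = 7612 Ω sits in parallel with the 60000 Ω load: 6755 Ω.
V_A = 13.5 × 6755/(2200 + 6755) = 10.2 V.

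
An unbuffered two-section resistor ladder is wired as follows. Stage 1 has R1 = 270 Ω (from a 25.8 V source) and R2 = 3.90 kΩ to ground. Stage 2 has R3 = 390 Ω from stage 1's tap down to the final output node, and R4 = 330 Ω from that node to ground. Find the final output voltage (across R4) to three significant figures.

Stage 2 presents R3+R4 = 720.0 Ω as a load on stage 1's tap.
Stage 1's lower leg becomes R2‖(R3+R4) = 607.8 Ω, so V_mid = 25.8 × 607.8/877.8 = 17.86 V.
Stage 2 is itself unloaded: V_out = V_mid × R4/(R3+R4) = 17.86 × 330/720.0 = 8.19 V.

V_out ≈ 8.19 V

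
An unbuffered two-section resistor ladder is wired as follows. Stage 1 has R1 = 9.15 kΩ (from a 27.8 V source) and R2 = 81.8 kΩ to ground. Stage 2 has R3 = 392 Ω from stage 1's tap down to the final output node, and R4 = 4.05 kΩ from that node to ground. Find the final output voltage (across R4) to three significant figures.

V_out ≈ 7.99 V

Stage 2 presents R3+R4 = 4442 Ω as a load on stage 1's tap.
Stage 1's lower leg becomes R2‖(R3+R4) = 4213 Ω, so V_mid = 27.8 × 4213/13360 = 8.765 V.
Stage 2 is itself unloaded: V_out = V_mid × R4/(R3+R4) = 8.765 × 4050/4442 = 7.99 V.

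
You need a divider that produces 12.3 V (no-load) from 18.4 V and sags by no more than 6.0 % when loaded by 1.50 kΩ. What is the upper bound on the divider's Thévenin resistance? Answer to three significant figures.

R_th ≤ 95.7 Ω

Loading drop = R_th/(R_th + R_L) ≤ 0.0600, so R_th ≤ R_L · ε/(1−ε) = 1.50 kΩ × 0.0600/0.9400 = 95.7 Ω.
(Any R1, R2 with R2/(R1+R2) = 0.668 and R1‖R2 ≤ 95.7 Ω will meet the spec.)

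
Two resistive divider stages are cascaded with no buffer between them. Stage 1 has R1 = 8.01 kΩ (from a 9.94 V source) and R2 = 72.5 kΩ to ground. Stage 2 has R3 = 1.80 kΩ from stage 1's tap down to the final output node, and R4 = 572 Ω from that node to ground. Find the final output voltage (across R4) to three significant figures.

V_out ≈ 0.534 V

Stage 2 presents R3+R4 = 2372 Ω as a load on stage 1's tap.
Stage 1's lower leg becomes R2‖(R3+R4) = 2297 Ω, so V_mid = 9.94 × 2297/10310 = 2.215 V.
Stage 2 is itself unloaded: V_out = V_mid × R4/(R3+R4) = 2.215 × 572/2372 = 0.534 V.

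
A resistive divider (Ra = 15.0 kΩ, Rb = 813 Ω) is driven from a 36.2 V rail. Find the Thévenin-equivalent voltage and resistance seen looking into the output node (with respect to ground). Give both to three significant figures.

V_th is the open-circuit tap voltage: 36.2 × 813/(15000 + 813) = 1.86 V.
With the supply zeroed, Ra and Rb appear in parallel from the tap: R_th = Ra‖Rb = (15000 × 813)/15810 = 771 Ω.

V_th = 1.86 V, R_th = 771 Ω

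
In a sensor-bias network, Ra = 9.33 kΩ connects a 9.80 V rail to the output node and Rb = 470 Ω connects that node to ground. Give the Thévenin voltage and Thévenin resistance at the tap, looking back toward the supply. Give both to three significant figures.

V_th is the open-circuit tap voltage: 9.80 × 470/(9330 + 470) = 0.470 V.
With the supply zeroed, Ra and Rb appear in parallel from the tap: R_th = Ra‖Rb = (9330 × 470)/9800 = 447 Ω.

V_th = 0.470 V, R_th = 447 Ω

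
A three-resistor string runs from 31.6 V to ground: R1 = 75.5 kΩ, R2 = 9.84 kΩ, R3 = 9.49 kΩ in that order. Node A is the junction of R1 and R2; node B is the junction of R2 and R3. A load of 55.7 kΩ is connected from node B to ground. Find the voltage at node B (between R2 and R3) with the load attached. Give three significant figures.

At node B, R3 is in parallel with the load: R3‖R_L = 8.108 kΩ.
Below node A the resistance is R2 + (R3‖R_L) = 17.95 kΩ, so V_A = 31.6 × 17.95/93.45 = 6.069 V.
Then V_B = V_A × (R3‖R_L)/(R2 + R3‖R_L) = 6.069 × 8.108/17.95 = 2.74 V.

V ≈ 2.74 V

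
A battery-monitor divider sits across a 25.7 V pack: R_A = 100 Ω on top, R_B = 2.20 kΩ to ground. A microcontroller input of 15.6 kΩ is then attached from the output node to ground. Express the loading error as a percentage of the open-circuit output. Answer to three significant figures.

0.609 %

The divider's output (Thévenin) resistance is R_A‖R_B = 95.65 Ω.
Fractional drop under load = R_th/(R_th + R_L) = 95.65 / (95.65 + 15600) = 0.006094.
So the output falls by 0.609 %.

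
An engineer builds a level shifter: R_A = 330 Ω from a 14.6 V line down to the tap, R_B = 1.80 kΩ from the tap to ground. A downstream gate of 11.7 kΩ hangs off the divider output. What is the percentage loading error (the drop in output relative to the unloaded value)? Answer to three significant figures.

2.33 %

The divider's output (Thévenin) resistance is R_A‖R_B = 278.9 Ω.
Fractional drop under load = R_th/(R_th + R_L) = 278.9 / (278.9 + 11700) = 0.02328.
So the output falls by 2.33 %.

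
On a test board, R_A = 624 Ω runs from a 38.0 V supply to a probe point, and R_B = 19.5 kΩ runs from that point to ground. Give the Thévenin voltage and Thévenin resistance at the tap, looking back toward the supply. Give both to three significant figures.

V_th is the open-circuit tap voltage: 38.0 × 19500/(624 + 19500) = 36.8 V.
With the supply zeroed, R_A and R_B appear in parallel from the tap: R_th = R_A‖R_B = (624 × 19500)/20120 = 605 Ω.

V_th = 36.8 V, R_th = 605 Ω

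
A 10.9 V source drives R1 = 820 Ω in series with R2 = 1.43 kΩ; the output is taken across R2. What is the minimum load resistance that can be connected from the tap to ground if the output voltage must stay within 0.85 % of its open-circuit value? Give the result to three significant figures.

Output resistance R_th = R1‖R2 = (820 × 1430)/2250 = 521.2 Ω.
The fractional drop is R_th/(R_th + R_L); requiring this ≤ 0.00850 gives R_L ≥ R_th(1/0.00850 − 1) = 521.2 × 116.6 = 60.8 kΩ.

R_L(min) ≈ 60.8 kΩ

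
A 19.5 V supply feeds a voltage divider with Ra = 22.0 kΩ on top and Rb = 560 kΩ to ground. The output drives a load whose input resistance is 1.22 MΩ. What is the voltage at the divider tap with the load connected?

The load sits in parallel with Rb: Rb‖R_L = (560 × 1220) / (560 + 1220) = 383.8 kΩ.
V_out = 19.5 × 383.8 / (22.0 + 383.8) = 19.5 × 383.8/405.8 = 18.4 V.
(Unloaded it would have been 18.8 V.)

V_out ≈ 18.4 V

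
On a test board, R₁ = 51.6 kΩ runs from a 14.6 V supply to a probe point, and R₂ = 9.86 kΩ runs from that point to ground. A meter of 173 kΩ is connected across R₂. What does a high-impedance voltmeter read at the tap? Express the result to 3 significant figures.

The load sits in parallel with R₂: R₂‖R_L = (9.86 × 173) / (9.86 + 173) = 9.328 kΩ.
V_out = 14.6 × 9.328 / (51.6 + 9.328) = 14.6 × 9.328/60.93 = 2.24 V.

V_out ≈ 2.24 V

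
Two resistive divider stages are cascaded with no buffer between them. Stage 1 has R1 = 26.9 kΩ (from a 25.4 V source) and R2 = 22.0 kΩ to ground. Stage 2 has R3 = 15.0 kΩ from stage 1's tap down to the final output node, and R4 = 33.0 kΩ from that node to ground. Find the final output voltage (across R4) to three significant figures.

Stage 2 presents R3+R4 = 48.00 kΩ as a load on stage 1's tap.
Stage 1's lower leg becomes R2‖(R3+R4) = 15.09 kΩ, so V_mid = 25.4 × 15.09/41.99 = 9.126 V.
Stage 2 is itself unloaded: V_out = V_mid × R4/(R3+R4) = 9.126 × 33.0/48.00 = 6.27 V.

V_out ≈ 6.27 V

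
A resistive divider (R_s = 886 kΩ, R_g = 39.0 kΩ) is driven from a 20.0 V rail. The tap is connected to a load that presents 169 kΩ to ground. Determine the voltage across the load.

V_out ≈ 0.691 V

The load sits in parallel with R_g: R_g‖R_L = (39.0 × 169) / (39.0 + 169) = 31.69 kΩ.
V_out = 20.0 × 31.69 / (886 + 31.69) = 20.0 × 31.69/917.7 = 0.691 V.
(Unloaded it would have been 0.843 V.)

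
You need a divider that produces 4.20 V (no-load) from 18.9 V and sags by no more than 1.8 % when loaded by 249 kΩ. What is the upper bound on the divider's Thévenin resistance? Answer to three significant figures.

Loading drop = R_th/(R_th + R_L) ≤ 0.0180, so R_th ≤ R_L · ε/(1−ε) = 249 kΩ × 0.0180/0.9820 = 4.56 kΩ.

R_th ≤ 4.56 kΩ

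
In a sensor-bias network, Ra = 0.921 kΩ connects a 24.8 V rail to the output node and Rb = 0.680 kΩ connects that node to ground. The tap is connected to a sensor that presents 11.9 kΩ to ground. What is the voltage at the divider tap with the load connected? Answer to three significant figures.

V_out ≈ 10.2 V

The load sits in parallel with Rb: Rb‖R_L = (680 × 11900) / (680 + 11900) = 643.2 Ω.
V_out = 24.8 × 643.2 / (921 + 643.2) = 24.8 × 643.2/1564 = 10.2 V.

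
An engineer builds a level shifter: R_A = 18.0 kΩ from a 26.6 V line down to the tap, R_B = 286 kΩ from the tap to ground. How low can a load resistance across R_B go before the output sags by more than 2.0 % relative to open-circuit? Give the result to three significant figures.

R_L(min) ≈ 830 kΩ

Output resistance R_th = R_A‖R_B = (18.0 × 286)/304.0 = 16.93 kΩ.
The fractional drop is R_th/(R_th + R_L); requiring this ≤ 0.0200 gives R_L ≥ R_th(1/0.0200 − 1) = 16.93 × 49.00 = 830 kΩ.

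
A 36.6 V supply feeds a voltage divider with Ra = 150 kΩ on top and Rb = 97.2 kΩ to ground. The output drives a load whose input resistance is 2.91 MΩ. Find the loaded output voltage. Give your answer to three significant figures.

V_out ≈ 14.1 V

The load sits in parallel with Rb: Rb‖R_L = (97.2 × 2910) / (97.2 + 2910) = 94.06 kΩ.
V_out = 36.6 × 94.06 / (150 + 94.06) = 36.6 × 94.06/244.1 = 14.1 V.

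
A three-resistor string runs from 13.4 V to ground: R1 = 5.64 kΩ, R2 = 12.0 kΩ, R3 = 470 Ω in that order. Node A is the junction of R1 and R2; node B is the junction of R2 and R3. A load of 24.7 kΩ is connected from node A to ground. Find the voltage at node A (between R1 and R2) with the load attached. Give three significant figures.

V ≈ 7.97 V

Below node A the series string R2+R3 = 12470 Ω sits in parallel with the 24700 Ω load: 8286 Ω.
V_A = 13.4 × 8286/(5640 + 8286) = 7.97 V.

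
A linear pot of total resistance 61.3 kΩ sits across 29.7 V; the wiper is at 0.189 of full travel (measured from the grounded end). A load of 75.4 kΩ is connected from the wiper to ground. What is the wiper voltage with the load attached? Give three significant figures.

V ≈ 4.99 V

The wiper splits the pot into (1−α)R = 49.71 kΩ above and αR = 11.59 kΩ below.
Lower section ‖ load = 10.04 kΩ.
V_wiper = 29.7 × 10.04/(49.71 + 10.04) = 4.99 V.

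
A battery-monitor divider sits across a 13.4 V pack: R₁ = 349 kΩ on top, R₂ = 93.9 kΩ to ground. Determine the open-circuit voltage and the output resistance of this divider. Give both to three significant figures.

V_th is the open-circuit tap voltage: 13.4 × 93.9/(349 + 93.9) = 2.84 V.
With the supply zeroed, R₁ and R₂ appear in parallel from the tap: R_th = R₁‖R₂ = (349 × 93.9)/442.9 = 74.0 kΩ.

V_th = 2.84 V, R_th = 74.0 kΩ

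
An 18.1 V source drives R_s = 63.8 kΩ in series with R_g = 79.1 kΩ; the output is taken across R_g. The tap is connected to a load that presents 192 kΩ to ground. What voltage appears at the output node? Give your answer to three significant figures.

The load sits in parallel with R_g: R_g‖R_L = (79.1 × 192) / (79.1 + 192) = 56.02 kΩ.
V_out = 18.1 × 56.02 / (63.8 + 56.02) = 18.1 × 56.02/119.8 = 8.46 V.

V_out ≈ 8.46 V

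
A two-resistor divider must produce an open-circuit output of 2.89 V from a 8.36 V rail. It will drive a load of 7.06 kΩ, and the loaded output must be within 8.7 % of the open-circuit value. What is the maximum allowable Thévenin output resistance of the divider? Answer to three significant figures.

Loading drop = R_th/(R_th + R_L) ≤ 0.0870, so R_th ≤ R_L · ε/(1−ε) = 7.06 kΩ × 0.0870/0.9130 = 673 Ω.

R_th ≤ 673 Ω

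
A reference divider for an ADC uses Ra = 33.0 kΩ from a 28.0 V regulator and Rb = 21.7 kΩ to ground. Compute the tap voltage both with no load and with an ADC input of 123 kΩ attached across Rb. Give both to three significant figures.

Open-circuit: V = 28.0 × 21.7/(33.0 + 21.7) = 11.1 V.
With the load, Rb becomes Rb‖R_L = 18.45 kΩ, so V = 28.0 × 18.45/51.45 = 10.0 V.

Unloaded: 11.1 V; loaded: 10.0 V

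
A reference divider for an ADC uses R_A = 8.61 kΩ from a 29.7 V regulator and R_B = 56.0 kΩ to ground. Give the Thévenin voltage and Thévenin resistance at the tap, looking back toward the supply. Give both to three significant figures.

V_th is the open-circuit tap voltage: 29.7 × 56.0/(8.61 + 56.0) = 25.7 V.
With the supply zeroed, R_A and R_B appear in parallel from the tap: R_th = R_A‖R_B = (8.61 × 56.0)/64.61 = 7.46 kΩ.

V_th = 25.7 V, R_th = 7.46 kΩ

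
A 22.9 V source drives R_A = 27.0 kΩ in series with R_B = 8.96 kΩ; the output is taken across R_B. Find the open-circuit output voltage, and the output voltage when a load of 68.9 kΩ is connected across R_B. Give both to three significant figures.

Open-circuit: V = 22.9 × 8.96/(27.0 + 8.96) = 5.71 V.
With the load, R_B becomes R_B‖R_L = 7.929 kΩ, so V = 22.9 × 7.929/34.93 = 5.20 V.

Unloaded: 5.71 V; loaded: 5.20 V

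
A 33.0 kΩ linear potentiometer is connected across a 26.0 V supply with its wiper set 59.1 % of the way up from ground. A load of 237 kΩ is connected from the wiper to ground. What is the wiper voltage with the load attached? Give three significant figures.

V ≈ 14.9 V

The wiper splits the pot into (1−α)R = 13.50 kΩ above and αR = 19.50 kΩ below.
Lower section ‖ load = 18.02 kΩ.
V_wiper = 26.0 × 18.02/(13.50 + 18.02) = 14.9 V.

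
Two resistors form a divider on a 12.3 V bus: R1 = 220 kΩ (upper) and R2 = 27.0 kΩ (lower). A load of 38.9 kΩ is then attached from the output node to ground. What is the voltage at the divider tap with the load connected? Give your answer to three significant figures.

V_out ≈ 0.831 V

The load sits in parallel with R2: R2‖R_L = (27.0 × 38.9) / (27.0 + 38.9) = 15.94 kΩ.
V_out = 12.3 × 15.94 / (220 + 15.94) = 12.3 × 15.94/235.9 = 0.831 V.
(Unloaded it would have been 1.34 V.)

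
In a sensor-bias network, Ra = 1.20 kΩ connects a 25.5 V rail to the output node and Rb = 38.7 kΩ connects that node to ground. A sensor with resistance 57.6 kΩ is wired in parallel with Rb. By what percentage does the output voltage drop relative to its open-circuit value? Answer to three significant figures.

1.98 %

The divider's output (Thévenin) resistance is Ra‖Rb = 1.164 kΩ.
Fractional drop under load = R_th/(R_th + R_L) = 1.164 / (1.164 + 57.6) = 0.01981.
So the output falls by 1.98 %.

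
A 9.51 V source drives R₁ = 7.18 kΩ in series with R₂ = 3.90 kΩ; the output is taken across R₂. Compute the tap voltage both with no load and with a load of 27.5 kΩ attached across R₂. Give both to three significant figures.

Open-circuit: V = 9.51 × 3.90/(7.18 + 3.90) = 3.35 V.
With the load, R₂ becomes R₂‖R_L = 3.416 kΩ, so V = 9.51 × 3.416/10.60 = 3.07 V.

Unloaded: 3.35 V; loaded: 3.07 V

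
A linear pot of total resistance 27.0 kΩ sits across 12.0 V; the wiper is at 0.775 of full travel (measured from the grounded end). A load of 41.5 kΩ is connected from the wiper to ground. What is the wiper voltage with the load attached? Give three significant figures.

The wiper splits the pot into (1−α)R = 6.075 kΩ above and αR = 20.93 kΩ below.
Lower section ‖ load = 13.91 kΩ.
V_wiper = 12.0 × 13.91/(6.075 + 13.91) = 8.35 V.

V ≈ 8.35 V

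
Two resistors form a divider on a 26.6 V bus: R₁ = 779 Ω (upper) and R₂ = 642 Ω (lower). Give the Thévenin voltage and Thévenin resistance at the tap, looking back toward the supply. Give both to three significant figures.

V_th = 12.0 V, R_th = 352 Ω

V_th is the open-circuit tap voltage: 26.6 × 642/(779 + 642) = 12.0 V.
With the supply zeroed, R₁ and R₂ appear in parallel from the tap: R_th = R₁‖R₂ = (779 × 642)/1421 = 352 Ω.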